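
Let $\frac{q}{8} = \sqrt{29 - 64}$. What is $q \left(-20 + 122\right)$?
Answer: $816 i \sqrt{35} \approx 4827.5 i$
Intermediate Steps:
$q = 8 i \sqrt{35}$ ($q = 8 \sqrt{29 - 64} = 8 \sqrt{-35} = 8 i \sqrt{35} \approx 47.329 i$)
$q \left(-20 + 122\right) = 8 i \sqrt{35} \left(-20 + 122\right) = 8 i \sqrt{35} \cdot 102 = 816 i \sqrt{35}$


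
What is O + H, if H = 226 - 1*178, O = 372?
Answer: 420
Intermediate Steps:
H = 48 (H = 226 - 178 = 48)
O + H = 372 + 48 = 420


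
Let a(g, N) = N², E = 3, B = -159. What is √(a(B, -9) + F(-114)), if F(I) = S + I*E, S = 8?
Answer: I*√253 ≈ 15.906*I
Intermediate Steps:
F(I) = 8 + 3*I (F(I) = 8 + I*3 = 8 + 3*I)
√(a(B, -9) + F(-114)) = √((-9)² + (8 + 3*(-114))) = √(81 + (8 - 342)) = √(81 - 334) = √(-253) = I*√253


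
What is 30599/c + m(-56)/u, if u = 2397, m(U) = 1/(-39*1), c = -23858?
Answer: -2860510175/2230317414 ≈ -1.2826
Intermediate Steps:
m(U) = -1/39 (m(U) = 1/(-39) = -1/39)
30599/c + m(-56)/u = 30599/(-23858) - 1/39/2397 = 30599*(-1/23858) - 1/39*1/2397 = -30599/23858 - 1/93483 = -2860510175/2230317414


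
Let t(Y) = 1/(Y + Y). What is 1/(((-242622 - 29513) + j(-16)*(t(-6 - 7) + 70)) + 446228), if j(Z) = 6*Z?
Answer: 13/2175897 ≈ 5.9746e-6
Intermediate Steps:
t(Y) = 1/(2*Y)
1/(((-242622 - 29513) + j(-16)*(t(-6 - 7) + 70)) + 446228) = 1/(((-242622 - 29513) + (6*(-16))*(1/(2*(-6 - 7)) + 70)) + 446228) = 1/((-272135 - 96*((1/2)/(-13) + 70)) + 446228) = 1/((-272135 - 96*((1/2)*(-1/13) + 70)) + 446228) = 1/((-272135 - 96*(-1/26 + 70)) + 446228) = 1/((-272135 - 96*1819/26) + 446228) = 1/((-272135 - 87312/13) + 446228) = 1/(-3625067/13 + 446228) = 1/(2175897/13) = 13/2175897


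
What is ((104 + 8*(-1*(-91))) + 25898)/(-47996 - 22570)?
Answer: -4455/11761 ≈ -0.37879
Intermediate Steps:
((104 + 8*(-1*(-91))) + 25898)/(-47996 - 22570) = ((104 + 8*91) + 25898)/(-70566) = ((104 + 728) + 25898)*(-1/70566) = (832 + 25898)*(-1/70566) = 26730*(-1/70566) = -4455/11761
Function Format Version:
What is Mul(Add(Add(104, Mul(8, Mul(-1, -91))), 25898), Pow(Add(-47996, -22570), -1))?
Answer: Rational(-4455, 11761) ≈ -0.37879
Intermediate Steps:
Mul(Add(Add(104, Mul(8, Mul(-1, -91))), 25898), Pow(Add(-47996, -22570), -1)) = Mul(Add(Add(104, Mul(8, 91)), 25898), Pow(-70566, -1)) = Mul(Add(Add(104, 728), 25898), Rational(-1, 70566)) = Mul(Add(832, 25898), Rational(-1, 70566)) = Mul(26730, Rational(-1, 70566)) = Rational(-4455, 11761)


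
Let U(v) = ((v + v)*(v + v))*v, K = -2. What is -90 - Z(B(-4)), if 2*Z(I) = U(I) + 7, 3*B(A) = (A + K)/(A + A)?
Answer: -2993/32 ≈ -93.531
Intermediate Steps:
B(A) = (-2 + A)/(6*A) (B(A) = ((A - 2)/(A + A))/3 = ((-2 + A)/((2*A)))/3 = ((-2 + A)*(1/(2*A)))/3 = ((-2 + A)/(2*A))/3 = (-2 + A)/(6*A))
U(v) = 4*v³ (U(v) = ((2*v)*(2*v))*v = (4*v²)*v = 4*v³)
Z(I) = 7/2 + 2*I³ (Z(I) = (4*I³ + 7)/2 = (7 + 4*I³)/2 = 7/2 + 2*I³)
-90 - Z(B(-4)) = -90 - (7/2 + 2*((⅙)*(-2 - 4)/(-4))³) = -90 - (7/2 + 2*((⅙)*(-¼)*(-6))³) = -90 - (7/2 + 2*(¼)³) = -90 - (7/2 + 2*(1/64)) = -90 - (7/2 + 1/32) = -90 - 1*113/32 = -90 - 113/32 = -2993/32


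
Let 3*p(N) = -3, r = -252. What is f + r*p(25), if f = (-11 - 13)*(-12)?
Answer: 540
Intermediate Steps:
p(N) = -1 (p(N) = (⅓)*(-3) = -1)
f = 288 (f = -24*(-12) = 288)
f + r*p(25) = 288 - 252*(-1) = 288 + 252 = 540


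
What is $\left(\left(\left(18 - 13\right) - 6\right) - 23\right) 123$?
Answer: $-2952$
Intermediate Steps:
$\left(\left(\left(18 - 13\right) - 6\right) - 23\right) 123 = \left(\left(5 - 6\right) - 23\right) 123 = \left(-1 - 23\right) 123 = \left(-24\right) 123 = -2952$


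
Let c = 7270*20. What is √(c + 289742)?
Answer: √435142 ≈ 659.65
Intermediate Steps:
c = 145400
√(c + 289742) = √(145400 + 289742) = √435142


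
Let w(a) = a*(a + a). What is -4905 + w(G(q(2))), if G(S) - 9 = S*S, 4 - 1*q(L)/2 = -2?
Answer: 41913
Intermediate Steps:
q(L) = 12 (q(L) = 8 - 2*(-2) = 8 + 4 = 12)
G(S) = 9 + S² (G(S) = 9 + S*S = 9 + S²)
w(a) = 2*a² (w(a) = a*(2*a) = 2*a²)
-4905 + w(G(q(2))) = -4905 + 2*(9 + 12²)² = -4905 + 2*(9 + 144)² = -4905 + 2*153² = -4905 + 2*23409 = -4905 + 46818 = 41913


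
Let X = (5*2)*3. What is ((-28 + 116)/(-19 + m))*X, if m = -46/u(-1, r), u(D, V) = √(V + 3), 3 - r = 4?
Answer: 50160/697 - 60720*√2/697 ≈ -51.235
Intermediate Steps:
r = -1 (r = 3 - 1*4 = 3 - 4 = -1)
u(D, V) = √(3 + V)
X = 30 (X = 10*3 = 30)
m = -23*√2 (m = -46/√(3 - 1) = -46*√2/2 = -23*√2 ≈ -32.527)
((-28 + 116)/(-19 + m))*X = ((-28 + 116)/(-19 - 23*√2))*30 = (88/(-19 - 23*√2))*30 = 2640/(-19 - 23*√2)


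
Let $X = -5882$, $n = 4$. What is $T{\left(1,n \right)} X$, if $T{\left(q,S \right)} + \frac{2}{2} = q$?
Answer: $0$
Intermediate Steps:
$T{\left(q,S \right)} = -1 + q$
$T{\left(1,n \right)} X = \left(-1 + 1\right) \left(-5882\right) = 0 \left(-5882\right) = 0$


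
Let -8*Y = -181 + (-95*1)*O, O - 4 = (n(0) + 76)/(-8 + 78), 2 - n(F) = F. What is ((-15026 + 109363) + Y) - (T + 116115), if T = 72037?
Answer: -1312243/14 ≈ -93732.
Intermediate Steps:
n(F) = 2 - F
O = 179/35 (O = 4 + ((2 - 1*0) + 76)/(-8 + 78) = 4 + ((2 + 0) + 76)/70 = 4 + (2 + 76)*(1/70) = 4 + 78*(1/70) = 4 + 39/35 = 179/35 ≈ 5.1143)
Y = 1167/14 (Y = -(-181 - 95*1*(179/35))/8 = -(-181 - 95*179/35)/8 = -(-181 - 3401/7)/8 = -⅛*(-4668/7) = 1167/14 ≈ 83.357)
((-15026 + 109363) + Y) - (T + 116115) = ((-15026 + 109363) + 1167/14) - (72037 + 116115) = (94337 + 1167/14) - 1*188152 = 1321885/14 - 188152 = -1312243/14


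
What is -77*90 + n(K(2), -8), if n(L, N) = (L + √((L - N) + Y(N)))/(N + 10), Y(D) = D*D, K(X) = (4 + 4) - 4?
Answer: -6928 + √19 ≈ -6923.6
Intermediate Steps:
K(X) = 4 (K(X) = 8 - 4 = 4)
Y(D) = D²
n(L, N) = (L + √(L + N² - N))/(10 + N) (n(L, N) = (L + √((L - N) + N²))/(N + 10) = (L + √(L + N² - N))/(10 + N))
-77*90 + n(K(2), -8) = -77*90 + (4 + √(4 + (-8)² - 1*(-8)))/(10 - 8) = -6930 + (4 + √(4 + 64 + 8))/2 = -6930 + (4 + √76)/2 = -6930 + (4 + 2*√19)/2 = -6930 + (2 + √19) = -6928 + √19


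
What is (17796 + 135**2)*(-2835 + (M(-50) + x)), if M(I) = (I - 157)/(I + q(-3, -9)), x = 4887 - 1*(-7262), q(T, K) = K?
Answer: 19801932393/59 ≈ 3.3563e+8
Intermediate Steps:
x = 12149 (x = 4887 + 7262 = 12149)
M(I) = (-157 + I)/(-9 + I) (M(I) = (I - 157)/(I - 9) = (-157 + I)/(-9 + I))
(17796 + 135**2)*(-2835 + (M(-50) + x)) = (17796 + 135**2)*(-2835 + ((-157 - 50)/(-9 - 50) + 12149)) = (17796 + 18225)*(-2835 + (-207/(-59) + 12149)) = 36021*(-2835 + (-1/59*(-207) + 12149)) = 36021*(-2835 + (207/59 + 12149)) = 36021*(-2835 + 716998/59) = 36021*(549733/59) = 19801932393/59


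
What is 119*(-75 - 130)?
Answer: -24395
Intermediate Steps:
119*(-75 - 130) = 119*(-205) = -24395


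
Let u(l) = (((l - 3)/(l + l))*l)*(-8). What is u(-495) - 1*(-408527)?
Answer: 410519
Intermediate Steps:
u(l) = 12 - 4*l (u(l) = (((-3 + l)/((2*l)))*l)*(-8) = (((-3 + l)*(1/(2*l)))*l)*(-8) = (((-3 + l)/(2*l))*l)*(-8) = (-3/2 + l/2)*(-8) = 12 - 4*l)
u(-495) - 1*(-408527) = (12 - 4*(-495)) - 1*(-408527) = (12 + 1980) + 408527 = 1992 + 408527 = 410519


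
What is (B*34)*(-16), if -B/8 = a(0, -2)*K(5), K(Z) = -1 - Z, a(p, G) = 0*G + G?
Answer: 52224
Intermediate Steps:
a(p, G) = G (a(p, G) = 0 + G = G)
B = -96 (B = -(-16)*(-1 - 1*5) = -(-16)*(-1 - 5) = -(-16)*(-6) = -8*12 = -96)
(B*34)*(-16) = -96*34*(-16) = -3264*(-16) = 52224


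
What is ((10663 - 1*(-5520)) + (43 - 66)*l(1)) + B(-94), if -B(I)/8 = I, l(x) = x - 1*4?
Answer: 17004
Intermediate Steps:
l(x) = -4 + x (l(x) = x - 4 = -4 + x)
B(I) = -8*I
((10663 - 1*(-5520)) + (43 - 66)*l(1)) + B(-94) = ((10663 - 1*(-5520)) + (43 - 66)*(-4 + 1)) - 8*(-94) = ((10663 + 5520) - 23*(-3)) + 752 = (16183 + 69) + 752 = 16252 + 752 = 17004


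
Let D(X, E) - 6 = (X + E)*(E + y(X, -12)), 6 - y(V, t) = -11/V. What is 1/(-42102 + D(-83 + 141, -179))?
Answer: -58/1228785 ≈ -4.7201e-5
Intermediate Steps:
y(V, t) = 6 + 11/V (y(V, t) = 6 - (-11)/V = 6 + 11/V)
D(X, E) = 6 + (E + X)*(6 + E + 11/X) (D(X, E) = 6 + (X + E)*(E + (6 + 11/X)) = 6 + (E + X)*(6 + E + 11/X))
1/(-42102 + D(-83 + 141, -179)) = 1/(-42102 + (17 + (-179)² + 6*(-179) + 6*(-83 + 141) - 179*(-83 + 141) + 11*(-179)/(-83 + 141))) = 1/(-42102 + (17 + 32041 - 1074 + 6*58 - 179*58 + 11*(-179)/58)) = 1/(-42102 + (17 + 32041 - 1074 + 348 - 10382 + 11*(-179)*(1/58))) = 1/(-42102 + (17 + 32041 - 1074 + 348 - 10382 - 1969/58)) = 1/(-42102 + 1213131/58) = 1/(-1228785/58) = -58/1228785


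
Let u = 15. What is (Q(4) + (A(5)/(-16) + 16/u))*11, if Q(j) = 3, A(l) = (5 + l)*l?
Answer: 1243/120 ≈ 10.358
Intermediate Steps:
A(l) = l*(5 + l)
(Q(4) + (A(5)/(-16) + 16/u))*11 = (3 + ((5*(5 + 5))/(-16) + 16/15))*11 = (3 + ((5*10)*(-1/16) + 16*(1/15)))*11 = (3 + (50*(-1/16) + 16/15))*11 = (3 + (-25/8 + 16/15))*11 = (3 - 247/120)*11 = (113/120)*11 = 1243/120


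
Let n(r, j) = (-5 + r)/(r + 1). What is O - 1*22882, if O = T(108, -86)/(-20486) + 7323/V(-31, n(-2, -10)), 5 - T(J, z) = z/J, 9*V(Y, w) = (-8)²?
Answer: -386781902509/17699904 ≈ -21852.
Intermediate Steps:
n(r, j) = (-5 + r)/(1 + r)
V(Y, w) = 64/9 (V(Y, w) = (⅑)*(-8)² = (⅑)*64 = 64/9)
T(J, z) = 5 - z/J
O = 18227300819/17699904 (O = (5 - 1*(-86)/108)/(-20486) + 7323/(64/9) = (5 - 1*(-86)*1/108)*(-1/20486) + 7323*(9/64) = (5 + 43/54)*(-1/20486) + 65907/64 = (313/54)*(-1/20486) + 65907/64 = -313/1106244 + 65907/64 = 18227300819/17699904 ≈ 1029.8)
O - 1*22882 = 18227300819/17699904 - 1*22882 = 18227300819/17699904 - 22882 = -386781902509/17699904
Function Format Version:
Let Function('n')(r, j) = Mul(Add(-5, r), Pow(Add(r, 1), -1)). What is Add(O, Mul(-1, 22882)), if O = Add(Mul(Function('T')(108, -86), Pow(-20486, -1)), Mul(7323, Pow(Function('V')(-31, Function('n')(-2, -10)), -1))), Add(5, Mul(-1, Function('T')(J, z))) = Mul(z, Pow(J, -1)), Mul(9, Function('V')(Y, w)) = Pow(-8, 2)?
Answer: Rational(-386781902509, 17699904) ≈ -21852.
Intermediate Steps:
Function('n')(r, j) = Mul(Pow(Add(1, r), -1), Add(-5, r)) (Function('n')(r, j) = Mul(Add(-5, r), Pow(Add(1, r), -1)) = Mul(Pow(Add(1, r), -1), Add(-5, r)))
Function('V')(Y, w) = Rational(64, 9) (Function('V')(Y, w) = Mul(Rational(1, 9), Pow(-8, 2)) = Mul(Rational(1, 9), 64) = Rational(64, 9))
Function('T')(J, z) = Add(5, Mul(-1, z, Pow(J, -1))) (Function('T')(J, z) = Add(5, Mul(-1, Mul(z, Pow(J, -1)))) = Add(5, Mul(-1, z, Pow(J, -1))))
O = Rational(18227300819, 17699904) (O = Add(Mul(Add(5, Mul(-1, -86, Pow(108, -1))), Pow(-20486, -1)), Mul(7323, Pow(Rational(64, 9), -1))) = Add(Mul(Add(5, Mul(-1, -86, Rational(1, 108))), Rational(-1, 20486)), Mul(7323, Rational(9, 64))) = Add(Mul(Add(5, Rational(43, 54)), Rational(-1, 20486)), Rational(65907, 64)) = Add(Mul(Rational(313, 54), Rational(-1, 20486)), Rational(65907, 64)) = Add(Rational(-313, 1106244), Rational(65907, 64)) = Rational(18227300819, 17699904) ≈ 1029.8)
Add(O, Mul(-1, 22882)) = Add(Rational(18227300819, 17699904), Mul(-1, 22882)) = Add(Rational(18227300819, 17699904), -22882) = Rational(-386781902509, 17699904)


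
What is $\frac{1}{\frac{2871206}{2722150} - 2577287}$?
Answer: $- \frac{1361075}{3507879467922} \approx -3.88 \cdot 10^{-7}$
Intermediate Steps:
$\frac{1}{\frac{2871206}{2722150} - 2577287} = \frac{1}{2871206 \cdot \frac{1}{2722150} - 2577287} = \frac{1}{\frac{1435603}{1361075} - 2577287} = \frac{1}{- \frac{3507879467922}{1361075}} = - \frac{1361075}{3507879467922}$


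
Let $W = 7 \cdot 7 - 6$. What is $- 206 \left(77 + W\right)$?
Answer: $-24720$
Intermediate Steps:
$W = 43$ ($W = 49 - 6 = 43$)
$- 206 \left(77 + W\right) = - 206 \left(77 + 43\right) = \left(-206\right) 120 = -24720$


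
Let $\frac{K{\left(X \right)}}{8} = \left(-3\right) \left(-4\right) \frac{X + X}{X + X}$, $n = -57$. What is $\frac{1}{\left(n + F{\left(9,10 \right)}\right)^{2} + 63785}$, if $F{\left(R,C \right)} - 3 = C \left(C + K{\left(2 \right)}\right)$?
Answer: $\frac{1}{1075821} \approx 9.2952 \cdot 10^{-7}$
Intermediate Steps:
$K{\left(X \right)} = 96$ ($K{\left(X \right)} = 8 \left(-3\right) \left(-4\right) \frac{X + X}{X + X} = 8 \cdot 12 \frac{2 X}{2 X} = 8 \cdot 12 \cdot 2 X \frac{1}{2 X} = 8 \cdot 12 \cdot 1 = 8 \cdot 12 = 96$)
$F{\left(R,C \right)} = 3 + C \left(96 + C\right)$ ($F{\left(R,C \right)} = 3 + C \left(C + 96\right) = 3 + C \left(96 + C\right)$)
$\frac{1}{\left(n + F{\left(9,10 \right)}\right)^{2} + 63785} = \frac{1}{\left(-57 + \left(3 + 10^{2} + 96 \cdot 10\right)\right)^{2} + 63785} = \frac{1}{\left(-57 + \left(3 + 100 + 960\right)\right)^{2} + 63785} = \frac{1}{\left(-57 + 1063\right)^{2} + 63785} = \frac{1}{1006^{2} + 63785} = \frac{1}{1012036 + 63785} = \frac{1}{1075821}$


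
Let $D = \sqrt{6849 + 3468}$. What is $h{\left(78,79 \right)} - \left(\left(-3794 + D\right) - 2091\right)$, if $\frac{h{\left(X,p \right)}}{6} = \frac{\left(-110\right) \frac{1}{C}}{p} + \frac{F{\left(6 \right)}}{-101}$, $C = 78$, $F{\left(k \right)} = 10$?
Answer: $\frac{610360665}{103727} - \sqrt{10317} \approx 5782.7$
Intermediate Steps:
$D = \sqrt{10317} \approx 101.57$
$h{\left(X,p \right)} = - \frac{60}{101} - \frac{110}{13 p}$ ($h{\left(X,p \right)} = 6 \left(\frac{\left(-110\right) \frac{1}{78}}{p} + \frac{10}{-101}\right) = 6 \left(\frac{\left(-110\right) \frac{1}{78}}{p} + 10 \left(- \frac{1}{101}\right)\right) = 6 \left(- \frac{55}{39 p} - \frac{10}{101}\right) = 6 \left(- \frac{10}{101} - \frac{55}{39 p}\right) = - \frac{60}{101} - \frac{110}{13 p}$)
$h{\left(78,79 \right)} - \left(\left(-3794 + D\right) - 2091\right) = \frac{10 \left(-1111 - 6162\right)}{1313 \cdot 79} - \left(\left(-3794 + \sqrt{10317}\right) - 2091\right) = \frac{10}{1313} \cdot \frac{1}{79} \left(-1111 - 6162\right) - \left(-5885 + \sqrt{10317}\right) = \frac{10}{1313} \cdot \frac{1}{79} \left(-7273\right) + \left(5885 - \sqrt{10317}\right) = - \frac{72730}{103727} + \left(5885 - \sqrt{10317}\right) = \frac{610360665}{103727} - \sqrt{10317}$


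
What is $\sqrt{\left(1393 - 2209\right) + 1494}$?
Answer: $\sqrt{678} \approx 26.038$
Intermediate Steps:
$\sqrt{\left(1393 - 2209\right) + 1494} = \sqrt{-816 + 1494} = \sqrt{678}$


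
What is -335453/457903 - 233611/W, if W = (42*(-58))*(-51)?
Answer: -21235216663/8126862444 ≈ -2.6130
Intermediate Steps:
W = 124236 (W = -2436*(-51) = 124236)
-335453/457903 - 233611/W = -335453/457903 - 233611/124236 = -335453*1/457903 - 233611*1/124236 = -335453/457903 - 33373/17748 = -21235216663/8126862444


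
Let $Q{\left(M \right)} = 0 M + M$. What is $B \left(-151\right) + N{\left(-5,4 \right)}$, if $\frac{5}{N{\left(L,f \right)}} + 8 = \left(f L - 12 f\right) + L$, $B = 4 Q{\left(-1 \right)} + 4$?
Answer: $- \frac{5}{81} \approx -0.061728$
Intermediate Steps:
$Q{\left(M \right)} = M$ ($Q{\left(M \right)} = 0 + M = M$)
$B = 0$ ($B = 4 \left(-1\right) + 4 = -4 + 4 = 0$)
$N{\left(L,f \right)} = \frac{5}{-8 + L - 12 f + L f}$ ($N{\left(L,f \right)} = \frac{5}{-8 + \left(\left(f L - 12 f\right) + L\right)} = \frac{5}{-8 + \left(\left(L f - 12 f\right) + L\right)} = \frac{5}{-8 + \left(\left(- 12 f + L f\right) + L\right)} = \frac{5}{-8 + \left(L - 12 f + L f\right)} = \frac{5}{-8 + L - 12 f + L f}$)
$B \left(-151\right) + N{\left(-5,4 \right)} = 0 \left(-151\right) + \frac{5}{-8 - 5 - 48 - 20} = 0 + \frac{5}{-8 - 5 - 48 - 20} = 0 + \frac{5}{-81} = 0 + 5 \left(- \frac{1}{81}\right) = 0 - \frac{5}{81} = - \frac{5}{81}$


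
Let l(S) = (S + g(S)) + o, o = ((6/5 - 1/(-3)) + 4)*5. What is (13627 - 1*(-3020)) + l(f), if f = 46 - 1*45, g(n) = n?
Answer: 50030/3 ≈ 16677.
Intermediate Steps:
f = 1 (f = 46 - 45 = 1)
o = 83/3 (o = ((6*(⅕) - 1*(-⅓)) + 4)*5 = ((6/5 + ⅓) + 4)*5 = (23/15 + 4)*5 = (83/15)*5 = 83/3 ≈ 27.667)
l(S) = 83/3 + 2*S (l(S) = (S + S) + 83/3 = 2*S + 83/3 = 83/3 + 2*S)
(13627 - 1*(-3020)) + l(f) = (13627 - 1*(-3020)) + (83/3 + 2*1) = (13627 + 3020) + (83/3 + 2) = 16647 + 89/3 = 50030/3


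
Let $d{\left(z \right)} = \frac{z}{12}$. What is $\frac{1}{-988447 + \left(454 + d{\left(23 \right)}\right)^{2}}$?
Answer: $- \frac{144}{112404527} \approx -1.2811 \cdot 10^{-6}$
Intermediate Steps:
$d{\left(z \right)} = \frac{z}{12}$ ($d{\left(z \right)} = z \frac{1}{12} = \frac{z}{12}$)
$\frac{1}{-988447 + \left(454 + d{\left(23 \right)}\right)^{2}} = \frac{1}{-988447 + \left(454 + \frac{1}{12} \cdot 23\right)^{2}} = \frac{1}{-988447 + \left(454 + \frac{23}{12}\right)^{2}} = \frac{1}{-988447 + \left(\frac{5471}{12}\right)^{2}} = \frac{1}{-988447 + \frac{29931841}{144}} = \frac{1}{- \frac{112404527}{144}} = - \frac{144}{112404527}$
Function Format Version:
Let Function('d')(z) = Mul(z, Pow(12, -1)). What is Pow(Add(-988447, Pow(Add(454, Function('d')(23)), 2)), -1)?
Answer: Rational(-144, 112404527) ≈ -1.2811e-6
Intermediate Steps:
Function('d')(z) = Mul(Rational(1, 12), z) (Function('d')(z) = Mul(z, Rational(1, 12)) = Mul(Rational(1, 12), z))
Pow(Add(-988447, Pow(Add(454, Function('d')(23)), 2)), -1) = Pow(Add(-988447, Pow(Add(454, Mul(Rational(1, 12), 23)), 2)), -1) = Pow(Add(-988447, Pow(Add(454, Rational(23, 12)), 2)), -1) = Pow(Add(-988447, Pow(Rational(5471, 12), 2)), -1) = Pow(Add(-988447, Rational(29931841, 144)), -1) = Pow(Rational(-112404527, 144), -1) = Rational(-144, 112404527)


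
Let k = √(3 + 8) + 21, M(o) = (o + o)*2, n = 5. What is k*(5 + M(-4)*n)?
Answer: -1575 - 75*√11 ≈ -1823.7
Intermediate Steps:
M(o) = 4*o (M(o) = (2*o)*2 = 4*o)
k = 21 + √11 (k = √11 + 21 = 21 + √11 ≈ 24.317)
k*(5 + M(-4)*n) = (21 + √11)*(5 + (4*(-4))*5) = (21 + √11)*(5 - 16*5) = (21 + √11)*(5 - 80) = (21 + √11)*(-75) = -1575 - 75*√11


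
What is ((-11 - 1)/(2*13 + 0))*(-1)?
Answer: 6/13 ≈ 0.46154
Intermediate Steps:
((-11 - 1)/(2*13 + 0))*(-1) = -12/(26 + 0)*(-1) = -12/26*(-1) = -12*1/26*(-1) = -6/13*(-1) = 6/13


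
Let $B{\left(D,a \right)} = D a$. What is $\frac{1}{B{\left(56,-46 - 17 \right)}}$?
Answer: $- \frac{1}{3528} \approx -0.00028345$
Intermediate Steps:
$\frac{1}{B{\left(56,-46 - 17 \right)}} = \frac{1}{56 \left(-46 - 17\right)} = \frac{1}{56 \left(-63\right)} = \frac{1}{-3528} = - \frac{1}{3528}$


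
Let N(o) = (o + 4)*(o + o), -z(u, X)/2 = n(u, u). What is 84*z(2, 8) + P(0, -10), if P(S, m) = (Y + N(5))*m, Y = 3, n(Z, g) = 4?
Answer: -1602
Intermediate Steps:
z(u, X) = -8 (z(u, X) = -2*4 = -8)
N(o) = 2*o*(4 + o) (N(o) = (4 + o)*(2*o) = 2*o*(4 + o))
P(S, m) = 93*m (P(S, m) = (3 + 2*5*(4 + 5))*m = (3 + 2*5*9)*m = (3 + 90)*m = 93*m)
84*z(2, 8) + P(0, -10) = 84*(-8) + 93*(-10) = -672 - 930 = -1602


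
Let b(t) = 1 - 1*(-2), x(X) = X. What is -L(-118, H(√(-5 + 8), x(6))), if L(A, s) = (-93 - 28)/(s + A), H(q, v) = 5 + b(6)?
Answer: -11/10 ≈ -1.1000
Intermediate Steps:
b(t) = 3 (b(t) = 1 + 2 = 3)
H(q, v) = 8 (H(q, v) = 5 + 3 = 8)
L(A, s) = -121/(A + s)
-L(-118, H(√(-5 + 8), x(6))) = -(-121)/(-118 + 8) = -(-121)/(-110) = -(-121)*(-1)/110 = -1*11/10 = -11/10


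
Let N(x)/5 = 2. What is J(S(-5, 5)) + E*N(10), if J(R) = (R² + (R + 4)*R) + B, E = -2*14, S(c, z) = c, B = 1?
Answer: -249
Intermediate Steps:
N(x) = 10 (N(x) = 5*2 = 10)
E = -28
J(R) = 1 + R² + R*(4 + R) (J(R) = (R² + (R + 4)*R) + 1 = (R² + (4 + R)*R) + 1 = (R² + R*(4 + R)) + 1 = 1 + R² + R*(4 + R))
J(S(-5, 5)) + E*N(10) = (1 + 2*(-5)² + 4*(-5)) - 28*10 = (1 + 2*25 - 20) - 280 = (1 + 50 - 20) - 280 = 31 - 280 = -249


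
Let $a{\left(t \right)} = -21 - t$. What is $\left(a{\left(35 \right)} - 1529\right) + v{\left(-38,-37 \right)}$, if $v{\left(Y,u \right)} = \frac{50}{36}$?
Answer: $- \frac{28505}{18} \approx -1583.6$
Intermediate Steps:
$v{\left(Y,u \right)} = \frac{25}{18}$ ($v{\left(Y,u \right)} = 50 \cdot \frac{1}{36} = \frac{25}{18}$)
$\left(a{\left(35 \right)} - 1529\right) + v{\left(-38,-37 \right)} = \left(\left(-21 - 35\right) - 1529\right) + \frac{25}{18} = \left(-56 - 1529\right) + \frac{25}{18} = -1585 + \frac{25}{18} = - \frac{28505}{18}$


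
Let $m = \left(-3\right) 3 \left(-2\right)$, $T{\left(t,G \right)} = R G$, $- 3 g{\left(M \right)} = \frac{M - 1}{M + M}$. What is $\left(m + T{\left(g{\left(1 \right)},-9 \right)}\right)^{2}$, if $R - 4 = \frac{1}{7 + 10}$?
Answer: $\frac{99225}{289} \approx 343.34$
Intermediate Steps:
$R = \frac{69}{17}$ ($R = 4 + \frac{1}{7 + 10} = 4 + \frac{1}{17} = \frac{69}{17} \approx 4.0588$)
$g{\left(M \right)} = - \frac{-1 + M}{6 M}$ ($g{\left(M \right)} = - \frac{\left(M - 1\right) \frac{1}{M + M}}{3} = - \frac{\left(-1 + M\right) \frac{1}{2 M}}{3} = - \frac{\frac{1}{2} \frac{1}{M} \left(-1 + M\right)}{3} = - \frac{-1 + M}{6 M}$)
$T{\left(t,G \right)} = \frac{69 G}{17}$
$m = 18$ ($m = \left(-9\right) \left(-2\right) = 18$)
$\left(m + T{\left(g{\left(1 \right)},-9 \right)}\right)^{2} = \left(18 + \frac{69}{17} \left(-9\right)\right)^{2} = \left(18 - \frac{621}{17}\right)^{2} = \left(- \frac{315}{17}\right)^{2} = \frac{99225}{289}$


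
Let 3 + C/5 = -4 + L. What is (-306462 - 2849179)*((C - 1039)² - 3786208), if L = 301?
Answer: 11361718171527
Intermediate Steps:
C = 1470 (C = -15 + 5*(-4 + 301) = -15 + 5*297 = -15 + 1485 = 1470)
(-306462 - 2849179)*((C - 1039)² - 3786208) = (-306462 - 2849179)*((1470 - 1039)² - 3786208) = -3155641*(431² - 3786208) = -3155641*(185761 - 3786208) = -3155641*(-3600447) = 11361718171527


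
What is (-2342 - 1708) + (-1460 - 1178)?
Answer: -6688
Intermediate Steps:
(-2342 - 1708) + (-1460 - 1178) = -4050 - 2638 = -6688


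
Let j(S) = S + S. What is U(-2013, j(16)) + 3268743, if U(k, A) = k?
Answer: 3266730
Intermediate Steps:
j(S) = 2*S
U(-2013, j(16)) + 3268743 = -2013 + 3268743 = 3266730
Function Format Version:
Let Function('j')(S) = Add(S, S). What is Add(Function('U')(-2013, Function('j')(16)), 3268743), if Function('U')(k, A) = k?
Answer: 3266730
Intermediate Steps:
Function('j')(S) = Mul(2, S)
Add(Function('U')(-2013, Function('j')(16)), 3268743) = Add(-2013, 3268743) = 3266730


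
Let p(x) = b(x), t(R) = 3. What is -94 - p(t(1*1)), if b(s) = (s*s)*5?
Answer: -139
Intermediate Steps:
b(s) = 5*s² (b(s) = s²*5 = 5*s²)
p(x) = 5*x²
-94 - p(t(1*1)) = -94 - 5*3² = -94 - 5*9 = -94 - 1*45 = -94 - 45 = -139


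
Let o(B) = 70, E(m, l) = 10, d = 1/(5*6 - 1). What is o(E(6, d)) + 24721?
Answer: 24791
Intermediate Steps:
d = 1/29 (d = 1/(30 - 1) = 1/29 ≈ 0.034483)
o(E(6, d)) + 24721 = 70 + 24721 = 24791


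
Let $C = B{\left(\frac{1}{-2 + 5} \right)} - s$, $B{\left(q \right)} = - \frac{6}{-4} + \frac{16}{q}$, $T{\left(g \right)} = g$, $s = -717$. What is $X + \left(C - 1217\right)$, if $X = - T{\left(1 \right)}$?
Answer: $- \frac{903}{2} \approx -451.5$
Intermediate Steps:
$B{\left(q \right)} = \frac{3}{2} + \frac{16}{q}$ ($B{\left(q \right)} = \left(-6\right) \left(- \frac{1}{4}\right) + \frac{16}{q} = \frac{3}{2} + \frac{16}{q}$)
$C = \frac{1533}{2}$ ($C = \left(\frac{3}{2} + \frac{16}{\frac{1}{-2 + 5}}\right) - -717 = \left(\frac{3}{2} + \frac{16}{\frac{1}{3}}\right) + 717 = \left(\frac{3}{2} + 16 \frac{1}{\frac{1}{3}}\right) + 717 = \left(\frac{3}{2} + 16 \cdot 3\right) + 717 = \left(\frac{3}{2} + 48\right) + 717 = \frac{99}{2} + 717 = \frac{1533}{2} \approx 766.5$)
$X = -1$ ($X = \left(-1\right) 1 = -1$)
$X + \left(C - 1217\right) = -1 + \left(\frac{1533}{2} - 1217\right) = -1 - \frac{901}{2} = - \frac{903}{2}$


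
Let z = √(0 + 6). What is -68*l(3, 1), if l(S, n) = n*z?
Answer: -68*√6 ≈ -166.57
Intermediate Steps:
z = √6 ≈ 2.4495
l(S, n) = n*√6
-68*l(3, 1) = -68*√6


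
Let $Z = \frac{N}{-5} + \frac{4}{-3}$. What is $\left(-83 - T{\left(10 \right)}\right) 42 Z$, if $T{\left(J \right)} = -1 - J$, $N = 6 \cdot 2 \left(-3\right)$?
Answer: $- \frac{88704}{5} \approx -17741.0$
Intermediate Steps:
$N = -36$ ($N = 6 \left(-6\right) = -36$)
$Z = \frac{88}{15}$ ($Z = - \frac{36}{-5} + \frac{4}{-3} = \left(-36\right) \left(- \frac{1}{5}\right) + 4 \left(- \frac{1}{3}\right) = \frac{36}{5} - \frac{4}{3} = \frac{88}{15} \approx 5.8667$)
$\left(-83 - T{\left(10 \right)}\right) 42 Z = \left(-83 - \left(-1 - 10\right)\right) 42 \cdot \frac{88}{15} = \left(-83 - \left(-1 - 10\right)\right) \frac{1232}{5} = \left(-83 - -11\right) \frac{1232}{5} = \left(-83 + 11\right) \frac{1232}{5} = \left(-72\right) \frac{1232}{5} = - \frac{88704}{5}$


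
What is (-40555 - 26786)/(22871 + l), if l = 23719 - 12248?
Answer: -67341/34342 ≈ -1.9609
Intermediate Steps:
l = 11471
(-40555 - 26786)/(22871 + l) = (-40555 - 26786)/(22871 + 11471) = -67341/34342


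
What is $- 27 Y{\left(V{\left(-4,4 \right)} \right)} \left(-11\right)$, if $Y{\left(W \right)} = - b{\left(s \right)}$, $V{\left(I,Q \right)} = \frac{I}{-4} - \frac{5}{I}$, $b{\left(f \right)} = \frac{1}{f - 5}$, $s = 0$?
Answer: $\frac{297}{5} \approx 59.4$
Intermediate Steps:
$b{\left(f \right)} = \frac{1}{-5 + f}$
$V{\left(I,Q \right)} = - \frac{5}{I} - \frac{I}{4}$ ($V{\left(I,Q \right)} = I \left(- \frac{1}{4}\right) - \frac{5}{I} = - \frac{I}{4} - \frac{5}{I} = - \frac{5}{I} - \frac{I}{4}$)
$Y{\left(W \right)} = \frac{1}{5}$ ($Y{\left(W \right)} = - \frac{1}{-5 + 0} = - \frac{1}{-5} = \left(-1\right) \left(- \frac{1}{5}\right) = \frac{1}{5}$)
$- 27 Y{\left(V{\left(-4,4 \right)} \right)} \left(-11\right) = - 27 \cdot \frac{1}{5} \left(-11\right) = - \frac{27 \left(-11\right)}{5} = \left(-1\right) \left(- \frac{297}{5}\right) = \frac{297}{5}$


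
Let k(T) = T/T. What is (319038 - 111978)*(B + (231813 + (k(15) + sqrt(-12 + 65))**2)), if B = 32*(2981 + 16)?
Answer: 67868263260 + 414120*sqrt(53) ≈ 6.7871e+10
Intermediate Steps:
k(T) = 1
B = 95904 (B = 32*2997 = 95904)
(319038 - 111978)*(B + (231813 + (k(15) + sqrt(-12 + 65))**2)) = (319038 - 111978)*(95904 + (231813 + (1 + sqrt(-12 + 65))**2)) = 207060*(95904 + (231813 + (1 + sqrt(53))**2)) = 207060*(327717 + (1 + sqrt(53))**2) = 67857082020 + 207060*(1 + sqrt(53))**2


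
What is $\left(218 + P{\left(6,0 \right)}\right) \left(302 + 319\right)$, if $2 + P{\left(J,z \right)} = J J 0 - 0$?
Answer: $134136$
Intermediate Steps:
$P{\left(J,z \right)} = -2$ ($P{\left(J,z \right)} = -2 + \left(J J 0 - 0\right) = -2 + \left(J^{2} \cdot 0 + 0\right) = -2 + \left(0 + 0\right) = -2 + 0 = -2$)
$\left(218 + P{\left(6,0 \right)}\right) \left(302 + 319\right) = \left(218 - 2\right) \left(302 + 319\right) = 216 \cdot 621 = 134136$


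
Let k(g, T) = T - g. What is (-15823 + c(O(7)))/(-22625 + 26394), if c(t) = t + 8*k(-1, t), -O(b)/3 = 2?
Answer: -15869/3769 ≈ -4.2104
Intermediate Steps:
O(b) = -6 (O(b) = -3*2 = -6)
c(t) = 8 + 9*t (c(t) = t + 8*(t - 1*(-1)) = t + 8*(t + 1) = t + 8*(1 + t) = t + (8 + 8*t) = 8 + 9*t)
(-15823 + c(O(7)))/(-22625 + 26394) = (-15823 + (8 + 9*(-6)))/(-22625 + 26394) = (-15823 + (8 - 54))/3769 = (-15823 - 46)*(1/3769) = -15869*1/3769 = -15869/3769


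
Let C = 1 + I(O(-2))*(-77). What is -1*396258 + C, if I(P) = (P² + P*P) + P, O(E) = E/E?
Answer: -396488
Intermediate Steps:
O(E) = 1
I(P) = P + 2*P² (I(P) = (P² + P²) + P = 2*P² + P = P + 2*P²)
C = -230 (C = 1 + (1*(1 + 2*1))*(-77) = 1 + (1*(1 + 2))*(-77) = 1 + (1*3)*(-77) = 1 + 3*(-77) = 1 - 231 = -230)
-1*396258 + C = -1*396258 - 230 = -396258 - 230 = -396488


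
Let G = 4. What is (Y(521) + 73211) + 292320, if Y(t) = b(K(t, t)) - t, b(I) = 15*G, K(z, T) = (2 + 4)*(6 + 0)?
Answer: 365070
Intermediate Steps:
K(z, T) = 36 (K(z, T) = 6*6 = 36)
b(I) = 60 (b(I) = 15*4 = 60)
Y(t) = 60 - t
(Y(521) + 73211) + 292320 = ((60 - 1*521) + 73211) + 292320 = ((60 - 521) + 73211) + 292320 = (-461 + 73211) + 292320 = 72750 + 292320 = 365070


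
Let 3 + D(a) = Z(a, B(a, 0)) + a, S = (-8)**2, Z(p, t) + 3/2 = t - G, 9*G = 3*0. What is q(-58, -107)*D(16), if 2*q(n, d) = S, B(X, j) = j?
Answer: 368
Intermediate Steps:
G = 0 (G = (3*0)/9 = (1/9)*0 = 0)
Z(p, t) = -3/2 + t (Z(p, t) = -3/2 + (t - 1*0) = -3/2 + (t + 0) = -3/2 + t)
S = 64
q(n, d) = 32 (q(n, d) = (1/2)*64 = 32)
D(a) = -9/2 + a (D(a) = -3 + ((-3/2 + 0) + a) = -3 + (-3/2 + a) = -9/2 + a)
q(-58, -107)*D(16) = 32*(-9/2 + 16) = 32*(23/2) = 368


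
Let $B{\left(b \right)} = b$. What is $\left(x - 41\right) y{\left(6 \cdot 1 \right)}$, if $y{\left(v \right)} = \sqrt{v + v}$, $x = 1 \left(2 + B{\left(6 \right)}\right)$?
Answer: $- 66 \sqrt{3} \approx -114.32$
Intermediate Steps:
$x = 8$ ($x = 1 \left(2 + 6\right) = 1 \cdot 8 = 8$)
$y{\left(v \right)} = \sqrt{2} \sqrt{v}$ ($y{\left(v \right)} = \sqrt{2 v} = \sqrt{2} \sqrt{v}$)
$\left(x - 41\right) y{\left(6 \cdot 1 \right)} = \left(8 - 41\right) \sqrt{2} \sqrt{6 \cdot 1} = - 33 \sqrt{2} \sqrt{6} = - 33 \cdot 2 \sqrt{3} = - 66 \sqrt{3}$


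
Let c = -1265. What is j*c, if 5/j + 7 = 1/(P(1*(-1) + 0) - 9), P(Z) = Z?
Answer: 63250/71 ≈ 890.84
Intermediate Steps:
j = -50/71 (j = 5/(-7 + 1/((1*(-1) + 0) - 9)) = 5/(-7 + 1/((-1 + 0) - 9)) = 5/(-7 + 1/(-1 - 9)) = 5/(-7 + 1/(-10)) = 5/(-7 - 1/10) = 5/(-71/10) = 5*(-10/71) = -50/71 ≈ -0.70423)
j*c = -50/71*(-1265) = 63250/71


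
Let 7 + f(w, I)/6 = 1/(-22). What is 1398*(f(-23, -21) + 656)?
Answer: 9437898/11 ≈ 8.5799e+5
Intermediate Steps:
f(w, I) = -465/11 (f(w, I) = -42 + 6/(-22) = -42 + 6*(-1/22) = -42 - 3/11 = -465/11)
1398*(f(-23, -21) + 656) = 1398*(-465/11 + 656) = 1398*(6751/11) = 9437898/11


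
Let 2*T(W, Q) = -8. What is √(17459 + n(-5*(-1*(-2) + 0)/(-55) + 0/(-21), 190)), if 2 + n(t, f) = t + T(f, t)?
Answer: √2111835/11 ≈ 132.11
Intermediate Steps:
T(W, Q) = -4 (T(W, Q) = (½)*(-8) = -4)
n(t, f) = -6 + t (n(t, f) = -2 + (t - 4) = -2 + (-4 + t) = -6 + t)
√(17459 + n(-5*(-1*(-2) + 0)/(-55) + 0/(-21), 190)) = √(17459 + (-6 + (-5*(-1*(-2) + 0)/(-55) + 0/(-21)))) = √(17459 + (-6 + (-5*(2 + 0)*(-1/55) + 0*(-1/21)))) = √(17459 + (-6 + (-5*2*(-1/55) + 0))) = √(17459 + (-6 + (-10*(-1/55) + 0))) = √(17459 + (-6 + (2/11 + 0))) = √(17459 + (-6 + 2/11)) = √(17459 - 64/11) = √(191985/11) = √2111835/11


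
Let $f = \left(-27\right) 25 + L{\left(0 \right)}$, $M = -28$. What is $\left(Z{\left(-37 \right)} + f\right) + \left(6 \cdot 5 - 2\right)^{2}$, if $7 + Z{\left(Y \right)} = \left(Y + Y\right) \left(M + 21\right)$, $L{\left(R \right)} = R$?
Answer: $620$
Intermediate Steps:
$Z{\left(Y \right)} = -7 - 14 Y$ ($Z{\left(Y \right)} = -7 + \left(Y + Y\right) \left(-28 + 21\right) = -7 + 2 Y \left(-7\right) = -7 - 14 Y$)
$f = -675$ ($f = \left(-27\right) 25 + 0 = -675 + 0 = -675$)
$\left(Z{\left(-37 \right)} + f\right) + \left(6 \cdot 5 - 2\right)^{2} = \left(\left(-7 - -518\right) - 675\right) + \left(6 \cdot 5 - 2\right)^{2} = \left(\left(-7 + 518\right) - 675\right) + \left(30 - 2\right)^{2} = \left(511 - 675\right) + 28^{2} = -164 + 784 = 620$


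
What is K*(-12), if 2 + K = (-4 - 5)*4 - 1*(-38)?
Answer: 0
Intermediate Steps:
K = 0 (K = -2 + ((-4 - 5)*4 - 1*(-38)) = -2 + (-9*4 + 38) = -2 + (-36 + 38) = -2 + 2 = 0)
K*(-12) = 0*(-12) = 0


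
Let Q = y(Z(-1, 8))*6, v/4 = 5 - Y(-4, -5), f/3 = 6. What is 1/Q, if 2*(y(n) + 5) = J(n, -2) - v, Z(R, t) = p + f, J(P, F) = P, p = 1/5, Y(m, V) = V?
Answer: -5/477 ≈ -0.010482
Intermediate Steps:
p = 1/5 ≈ 0.20000
f = 18 (f = 3*6 = 18)
v = 40 (v = 4*(5 - 1*(-5)) = 4*(5 + 5) = 4*10 = 40)
Z(R, t) = 91/5 (Z(R, t) = 1/5 + 18 = 91/5)
y(n) = -25 + n/2 (y(n) = -5 + (n - 1*40)/2 = -5 + (n - 40)/2 = -5 + (-40 + n)/2 = -5 + (-20 + n/2) = -25 + n/2)
Q = -477/5 (Q = (-25 + (1/2)*(91/5))*6 = (-25 + 91/10)*6 = -159/10*6 = -477/5 ≈ -95.400)
1/Q = 1/(-477/5) = -5/477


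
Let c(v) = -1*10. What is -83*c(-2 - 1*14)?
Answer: 830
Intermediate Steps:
c(v) = -10
-83*c(-2 - 1*14) = -83*(-10) = 830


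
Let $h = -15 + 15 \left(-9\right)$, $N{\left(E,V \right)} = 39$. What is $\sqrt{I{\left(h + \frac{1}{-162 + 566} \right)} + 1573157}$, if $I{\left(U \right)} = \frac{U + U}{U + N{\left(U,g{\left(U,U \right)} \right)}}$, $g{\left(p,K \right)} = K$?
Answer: $\frac{\sqrt{3163458428218807}}{44843} \approx 1254.3$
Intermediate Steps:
$h = -150$ ($h = -15 - 135 = -150$)
$I{\left(U \right)} = \frac{2 U}{39 + U}$ ($I{\left(U \right)} = \frac{U + U}{U + 39} = \frac{2 U}{39 + U}$)
$\sqrt{I{\left(h + \frac{1}{-162 + 566} \right)} + 1573157} = \sqrt{\frac{2 \left(-150 + \frac{1}{-162 + 566}\right)}{39 - \left(150 - \frac{1}{-162 + 566}\right)} + 1573157} = \sqrt{\frac{2 \left(-150 + \frac{1}{404}\right)}{39 - \left(150 - \frac{1}{404}\right)} + 1573157} = \sqrt{\frac{2 \left(-150 + \frac{1}{404}\right)}{39 + \left(-150 + \frac{1}{404}\right)} + 1573157} = \sqrt{2 \left(- \frac{60599}{404}\right) \frac{1}{39 - \frac{60599}{404}} + 1573157} = \sqrt{2 \left(- \frac{60599}{404}\right) \frac{1}{- \frac{44843}{404}} + 1573157} = \sqrt{2 \left(- \frac{60599}{404}\right) \left(- \frac{404}{44843}\right) + 1573157} = \sqrt{\frac{121198}{44843} + 1573157} = \sqrt{\frac{70545200549}{44843}} = \frac{\sqrt{3163458428218807}}{44843}$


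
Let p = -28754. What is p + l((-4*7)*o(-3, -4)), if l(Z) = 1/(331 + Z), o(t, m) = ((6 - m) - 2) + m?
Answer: -6297125/219 ≈ -28754.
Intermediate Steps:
o(t, m) = 4 (o(t, m) = (4 - m) + m = 4)
p + l((-4*7)*o(-3, -4)) = -28754 + 1/(331 - 4*7*4) = -28754 + 1/(331 - 28*4) = -28754 + 1/(331 - 112) = -28754 + 1/219 = -6297125/219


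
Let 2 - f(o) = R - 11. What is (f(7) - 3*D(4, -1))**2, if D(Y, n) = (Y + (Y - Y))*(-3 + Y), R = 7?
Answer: 36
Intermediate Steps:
D(Y, n) = Y*(-3 + Y) (D(Y, n) = (Y + 0)*(-3 + Y) = Y*(-3 + Y))
f(o) = 6 (f(o) = 2 - (7 - 11) = 2 - 1*(-4) = 2 + 4 = 6)
(f(7) - 3*D(4, -1))**2 = (6 - 12*(-3 + 4))**2 = (6 - 12)**2 = (-6)**2 = 36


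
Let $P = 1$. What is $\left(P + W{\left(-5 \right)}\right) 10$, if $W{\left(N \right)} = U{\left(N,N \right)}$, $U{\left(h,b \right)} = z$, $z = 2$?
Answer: $30$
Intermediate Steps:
$U{\left(h,b \right)} = 2$
$W{\left(N \right)} = 2$
$\left(P + W{\left(-5 \right)}\right) 10 = \left(1 + 2\right) 10 = 3 \cdot 10 = 30$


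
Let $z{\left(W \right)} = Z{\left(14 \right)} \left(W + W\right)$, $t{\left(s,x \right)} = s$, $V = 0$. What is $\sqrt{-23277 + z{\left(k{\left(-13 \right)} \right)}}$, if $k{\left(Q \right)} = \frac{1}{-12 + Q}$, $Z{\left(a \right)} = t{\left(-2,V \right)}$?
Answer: $\frac{i \sqrt{581921}}{5} \approx 152.57 i$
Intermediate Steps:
$Z{\left(a \right)} = -2$
$z{\left(W \right)} = - 4 W$ ($z{\left(W \right)} = - 2 \left(W + W\right) = - 2 \cdot 2 W = - 4 W$)
$\sqrt{-23277 + z{\left(k{\left(-13 \right)} \right)}} = \sqrt{-23277 - \frac{4}{-12 - 13}} = \sqrt{-23277 - \frac{4}{-25}} = \sqrt{-23277 - - \frac{4}{25}} = \sqrt{-23277 + \frac{4}{25}} = \sqrt{- \frac{581921}{25}} = \frac{i \sqrt{581921}}{5}$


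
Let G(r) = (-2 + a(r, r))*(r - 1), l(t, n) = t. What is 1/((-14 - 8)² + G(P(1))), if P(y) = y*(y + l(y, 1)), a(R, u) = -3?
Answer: 1/479 ≈ 0.0020877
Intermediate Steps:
P(y) = 2*y² (P(y) = y*(y + y) = y*(2*y) = 2*y²)
G(r) = 5 - 5*r (G(r) = (-2 - 3)*(r - 1) = -5*(-1 + r) = 5 - 5*r)
1/((-14 - 8)² + G(P(1))) = 1/((-14 - 8)² + (5 - 10*1²)) = 1/((-22)² + (5 - 10)) = 1/(484 + (5 - 5*2)) = 1/(484 + (5 - 10)) = 1/(484 - 5) = 1/479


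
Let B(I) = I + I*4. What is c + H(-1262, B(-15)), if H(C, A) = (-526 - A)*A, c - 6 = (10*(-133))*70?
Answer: -59269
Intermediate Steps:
B(I) = 5*I (B(I) = I + 4*I = 5*I)
c = -93094 (c = 6 + (10*(-133))*70 = 6 - 1330*70 = 6 - 93100 = -93094)
H(C, A) = A*(-526 - A)
c + H(-1262, B(-15)) = -93094 - 5*(-15)*(526 + 5*(-15)) = -93094 - 1*(-75)*(526 - 75) = -93094 - 1*(-75)*451 = -93094 + 33825 = -59269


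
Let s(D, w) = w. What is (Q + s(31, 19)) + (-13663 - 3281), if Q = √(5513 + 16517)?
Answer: -16925 + √22030 ≈ -16777.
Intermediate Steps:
Q = √22030 ≈ 148.43
(Q + s(31, 19)) + (-13663 - 3281) = (√22030 + 19) + (-13663 - 3281) = (19 + √22030) - 16944 = -16925 + √22030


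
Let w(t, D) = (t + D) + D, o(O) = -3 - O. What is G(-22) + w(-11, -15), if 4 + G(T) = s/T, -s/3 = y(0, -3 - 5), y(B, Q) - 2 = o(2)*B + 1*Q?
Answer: -504/11 ≈ -45.818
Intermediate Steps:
y(B, Q) = 2 + Q - 5*B (y(B, Q) = 2 + ((-3 - 1*2)*B + 1*Q) = 2 + ((-3 - 2)*B + Q) = 2 + (-5*B + Q) = 2 + (Q - 5*B) = 2 + Q - 5*B)
s = 18 (s = -3*(2 + (-3 - 5) - 5*0) = -3*(2 - 8 + 0) = -3*(-6) = 18)
G(T) = -4 + 18/T
w(t, D) = t + 2*D (w(t, D) = (D + t) + D = t + 2*D)
G(-22) + w(-11, -15) = (-4 + 18/(-22)) + (-11 + 2*(-15)) = (-4 + 18*(-1/22)) + (-11 - 30) = (-4 - 9/11) - 41 = -53/11 - 41 = -504/11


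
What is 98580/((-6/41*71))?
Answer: -673630/71 ≈ -9487.8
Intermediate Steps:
98580/((-6/41*71)) = 98580/(-426/41) = 98580*(-41/426) = -673630/71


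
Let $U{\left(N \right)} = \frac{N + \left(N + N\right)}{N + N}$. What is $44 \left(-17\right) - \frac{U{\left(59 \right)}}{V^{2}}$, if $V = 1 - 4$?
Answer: $- \frac{4489}{6} \approx -748.17$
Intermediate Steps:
$U{\left(N \right)} = \frac{3}{2}$ ($U{\left(N \right)} = \frac{N + 2 N}{2 N} = 3 N \frac{1}{2 N} = \frac{3}{2}$)
$V = -3$ ($V = 1 - 4 = -3$)
$44 \left(-17\right) - \frac{U{\left(59 \right)}}{V^{2}} = 44 \left(-17\right) - \frac{3}{2 \left(-3\right)^{2}} = -748 - \frac{3}{2 \cdot 9} = -748 - \frac{3}{2} \cdot \frac{1}{9} = -748 - \frac{1}{6} = - \frac{4489}{6}$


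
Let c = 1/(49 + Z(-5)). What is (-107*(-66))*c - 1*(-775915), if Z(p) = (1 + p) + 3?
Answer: 6208497/8 ≈ 7.7606e+5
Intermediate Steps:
Z(p) = 4 + p
c = 1/48 (c = 1/(49 + (4 - 5)) = 1/(49 - 1) = 1/48 ≈ 0.020833)
(-107*(-66))*c - 1*(-775915) = -107*(-66)*(1/48) - 1*(-775915) = 7062*(1/48) + 775915 = 1177/8 + 775915 = 6208497/8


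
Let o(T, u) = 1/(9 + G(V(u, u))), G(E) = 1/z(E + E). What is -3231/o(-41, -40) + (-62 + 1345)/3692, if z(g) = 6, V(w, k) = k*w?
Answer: -109346527/3692 ≈ -29617.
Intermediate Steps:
G(E) = ⅙ (G(E) = 1/6 = ⅙)
o(T, u) = 6/55 (o(T, u) = 1/(9 + ⅙) = 1/(55/6) = 6/55)
-3231/o(-41, -40) + (-62 + 1345)/3692 = -3231/6/55 + (-62 + 1345)/3692 = -3231*55/6 + 1283*(1/3692) = -59235/2 + 1283/3692 = -109346527/3692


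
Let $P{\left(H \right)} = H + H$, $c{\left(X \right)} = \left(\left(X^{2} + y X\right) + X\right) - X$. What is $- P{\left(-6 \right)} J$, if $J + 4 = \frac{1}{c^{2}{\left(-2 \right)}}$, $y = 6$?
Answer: $- \frac{765}{16} \approx -47.813$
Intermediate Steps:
$c{\left(X \right)} = X^{2} + 6 X$ ($c{\left(X \right)} = \left(\left(X^{2} + 6 X\right) + X\right) - X = \left(X^{2} + 7 X\right) - X = X^{2} + 6 X$)
$P{\left(H \right)} = 2 H$
$J = - \frac{255}{64}$ ($J = -4 + \frac{1}{\left(- 2 \left(6 - 2\right)\right)^{2}} = -4 + \frac{1}{\left(\left(-2\right) 4\right)^{2}} = -4 + \frac{1}{\left(-8\right)^{2}} = -4 + \frac{1}{64} = - \frac{255}{64} \approx -3.9844$)
$- P{\left(-6 \right)} J = - 2 \left(-6\right) \left(- \frac{255}{64}\right) = \left(-1\right) \left(-12\right) \left(- \frac{255}{64}\right) = 12 \left(- \frac{255}{64}\right) = - \frac{765}{16}$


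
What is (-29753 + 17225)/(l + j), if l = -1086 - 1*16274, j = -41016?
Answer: 1566/7297 ≈ 0.21461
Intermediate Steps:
l = -17360 (l = -1086 - 16274 = -17360)
(-29753 + 17225)/(l + j) = (-29753 + 17225)/(-17360 - 41016) = -12528/(-58376) = -12528*(-1/58376) = 1566/7297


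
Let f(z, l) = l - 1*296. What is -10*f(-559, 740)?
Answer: -4440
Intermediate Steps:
f(z, l) = -296 + l (f(z, l) = l - 296 = -296 + l)
-10*f(-559, 740) = -10*(-296 + 740) = -10*444 = -4440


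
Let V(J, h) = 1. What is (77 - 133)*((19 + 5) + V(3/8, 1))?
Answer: -1400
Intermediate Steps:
(77 - 133)*((19 + 5) + V(3/8, 1)) = (77 - 133)*((19 + 5) + 1) = -56*(24 + 1) = -56*25 = -1400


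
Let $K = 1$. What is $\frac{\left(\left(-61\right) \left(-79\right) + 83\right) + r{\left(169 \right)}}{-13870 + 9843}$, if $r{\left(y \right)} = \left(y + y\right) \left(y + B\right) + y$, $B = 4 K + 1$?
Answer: $- \frac{63883}{4027} \approx -15.864$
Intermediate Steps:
$B = 5$ ($B = 4 \cdot 1 + 1 = 4 + 1 = 5$)
$r{\left(y \right)} = y + 2 y \left(5 + y\right)$ ($r{\left(y \right)} = \left(y + y\right) \left(y + 5\right) + y = 2 y \left(5 + y\right) + y = y + 2 y \left(5 + y\right)$)
$\frac{\left(\left(-61\right) \left(-79\right) + 83\right) + r{\left(169 \right)}}{-13870 + 9843} = \frac{\left(\left(-61\right) \left(-79\right) + 83\right) + 169 \left(11 + 2 \cdot 169\right)}{-13870 + 9843} = \frac{\left(4819 + 83\right) + 169 \left(11 + 338\right)}{-4027} = \left(4902 + 169 \cdot 349\right) \left(- \frac{1}{4027}\right) = \left(4902 + 58981\right) \left(- \frac{1}{4027}\right) = 63883 \left(- \frac{1}{4027}\right) = - \frac{63883}{4027}$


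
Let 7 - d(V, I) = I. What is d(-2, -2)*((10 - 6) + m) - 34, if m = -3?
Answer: -25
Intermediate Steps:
d(V, I) = 7 - I
d(-2, -2)*((10 - 6) + m) - 34 = (7 - 1*(-2))*((10 - 6) - 3) - 34 = (7 + 2)*(4 - 3) - 34 = 9*1 - 34 = 9 - 34 = -25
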